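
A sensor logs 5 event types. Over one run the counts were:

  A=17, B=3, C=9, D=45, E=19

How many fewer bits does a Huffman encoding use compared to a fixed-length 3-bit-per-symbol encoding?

Fixed-length: 3 bits × 93 symbols = 279 bits.
Huffman merges:
merge B(3) and C(9): 12
merge 12 and A(17): 29
merge E(19) and 29: 48
merge D(45) and 48: 93
Huffman total = 12 + 29 + 48 + 93 = 182 bits.
Saving = 279 − 182 = 97 bits.

97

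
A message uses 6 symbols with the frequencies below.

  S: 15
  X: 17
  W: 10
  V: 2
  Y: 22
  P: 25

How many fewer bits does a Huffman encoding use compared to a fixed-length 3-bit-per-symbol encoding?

52

Fixed-length: 3 bits × 91 symbols = 273 bits.
Huffman merges:
V(2) + W(10) → 12
12 + S(15) → 27
X(17) + Y(22) → 39
P(25) + 27 → 52
39 + 52 → 91
Huffman total = 12 + 27 + 39 + 52 + 91 = 221 bits.
Saving = 273 − 221 = 52 bits.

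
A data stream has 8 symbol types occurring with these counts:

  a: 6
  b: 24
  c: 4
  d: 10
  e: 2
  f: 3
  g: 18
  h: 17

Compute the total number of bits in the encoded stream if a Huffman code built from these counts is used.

Build the Huffman tree bottom-up:
e(2) + f(3) → 5
c(4) + 5 → 9
a(6) + 9 → 15
d(10) + 15 → 25
h(17) + g(18) → 35
b(24) + 25 → 49
35 + 49 → 84
The encoded length is the sum of every internal node's weight: 5 + 9 + 15 + 25 + 35 + 49 + 84 = 222 bits.

222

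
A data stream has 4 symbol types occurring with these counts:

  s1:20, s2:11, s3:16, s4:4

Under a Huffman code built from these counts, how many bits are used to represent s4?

Huffman merges, smallest pair first:
s4(4) + s2(11) → 15
15 + s3(16) → 31
s1(20) + 31 → 51
s4's leaf is at depth 3, giving a 3-bit codeword.

3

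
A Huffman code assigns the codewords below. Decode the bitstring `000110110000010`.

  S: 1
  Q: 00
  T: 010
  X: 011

Read left to right; each codeword is recognised as soon as it completes (prefix code):
  00→Q | 011→X | 011→X | 00→Q | 00→Q | 010→T
Decoded message: QXXQQT

QXXQQT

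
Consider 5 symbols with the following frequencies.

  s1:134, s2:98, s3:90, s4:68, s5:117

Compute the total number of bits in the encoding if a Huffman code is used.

Greedily combine the two least-frequent nodes:
s4(68) + s3(90) → 158
s2(98) + s5(117) → 215
s1(134) + 158 → 292
215 + 292 → 507
The encoded length is the sum of every internal node's weight: 158 + 215 + 292 + 507 = 1172 bits.

1172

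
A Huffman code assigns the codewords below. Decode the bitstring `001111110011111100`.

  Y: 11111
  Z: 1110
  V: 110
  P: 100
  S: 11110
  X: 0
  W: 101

Read left to right; each codeword is recognised as soon as it completes (prefix code):
  0→X | 0→X | 11111→Y | 100→P | 11111→Y | 100→P
Decoded message: XXYPYP

XXYPYP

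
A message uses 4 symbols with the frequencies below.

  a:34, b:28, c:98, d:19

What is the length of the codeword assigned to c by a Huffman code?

Build the tree from the bottom:
merge d(19) and b(28): 47
merge a(34) and 47: 81
merge 81 and c(98): 179
c is a child of the root — depth 1, so its codeword is a single bit.

1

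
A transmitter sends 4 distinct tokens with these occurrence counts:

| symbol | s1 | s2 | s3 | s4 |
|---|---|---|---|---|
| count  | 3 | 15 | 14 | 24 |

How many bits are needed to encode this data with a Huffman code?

Merge the two smallest weights repeatedly:
merge s1(3) and s3(14): 17
merge s2(15) and 17: 32
merge s4(24) and 32: 56
The encoded length is the sum of every internal node's weight: 17 + 32 + 56 = 105 bits.

105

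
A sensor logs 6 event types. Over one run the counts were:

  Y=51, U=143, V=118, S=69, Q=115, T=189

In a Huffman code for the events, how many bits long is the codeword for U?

2

Build the tree from the bottom:
merge Y(51) and S(69): 120
merge Q(115) and V(118): 233
merge 120 and U(143): 263
merge T(189) and 233: 422
merge 263 and 422: 685
The subtree containing U is merged 2 times, so code length = 2.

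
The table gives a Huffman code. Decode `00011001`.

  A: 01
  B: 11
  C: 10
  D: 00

DACA

Read left to right; each codeword is recognised as soon as it completes (prefix code):
  00→D | 01→A | 10→C | 01→A
Decoded message: DACA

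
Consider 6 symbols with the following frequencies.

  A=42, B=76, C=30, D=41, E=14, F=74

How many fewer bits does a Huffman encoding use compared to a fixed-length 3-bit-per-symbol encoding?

150

Fixed-length: 3 bits × 277 symbols = 831 bits.
Huffman merges:
combine E(14), C(30) → 44
combine D(41), A(42) → 83
combine 44, F(74) → 118
combine B(76), 83 → 159
combine 118, 159 → 277
Huffman total = 44 + 83 + 118 + 159 + 277 = 681 bits.
Saving = 831 − 681 = 150 bits.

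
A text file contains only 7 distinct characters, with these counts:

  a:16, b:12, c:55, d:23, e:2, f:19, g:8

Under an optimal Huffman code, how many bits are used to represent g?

5

Repeatedly merge the two smallest:
combine e(2), g(8) → 10
combine 10, b(12) → 22
combine a(16), f(19) → 35
combine 22, d(23) → 45
combine 35, 45 → 80
combine c(55), 80 → 135
The subtree containing g is merged 5 times, so code length = 5.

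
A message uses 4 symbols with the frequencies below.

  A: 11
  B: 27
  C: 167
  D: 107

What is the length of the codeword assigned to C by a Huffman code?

1

Repeatedly merge the two smallest:
combine A(11), B(27) → 38
combine 38, D(107) → 145
combine 145, C(167) → 312
C is merged only at the final step, so code length = 1.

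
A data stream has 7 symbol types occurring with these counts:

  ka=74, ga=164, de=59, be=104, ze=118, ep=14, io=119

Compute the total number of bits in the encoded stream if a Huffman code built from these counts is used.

1746

Merge the two smallest weights repeatedly:
merge ep(14) and de(59): 73
merge 73 and ka(74): 147
merge be(104) and ze(118): 222
merge io(119) and 147: 266
merge ga(164) and 222: 386
merge 266 and 386: 652
Total encoded bits = sum of merged weights = 73 + 147 + 222 + 266 + 386 + 652 = 1746.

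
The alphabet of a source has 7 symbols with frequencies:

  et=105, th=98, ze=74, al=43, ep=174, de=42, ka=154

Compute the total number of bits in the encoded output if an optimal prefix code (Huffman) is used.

1827

Merge the two smallest weights repeatedly:
de(42) + al(43) → 85
ze(74) + 85 → 159
th(98) + et(105) → 203
ka(154) + 159 → 313
ep(174) + 203 → 377
313 + 377 → 690
Total encoded bits = sum of merged weights = 85 + 159 + 203 + 313 + 377 + 690 = 1827.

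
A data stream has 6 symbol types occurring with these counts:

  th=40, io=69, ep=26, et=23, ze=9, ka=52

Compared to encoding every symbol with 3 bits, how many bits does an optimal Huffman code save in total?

129

Fixed-length: 3 bits × 219 symbols = 657 bits.
Huffman merges:
ze(9) + et(23) → 32
ep(26) + 32 → 58
th(40) + ka(52) → 92
58 + io(69) → 127
92 + 127 → 219
Huffman total = 32 + 58 + 92 + 127 + 219 = 528 bits.
Saving = 657 − 528 = 129 bits.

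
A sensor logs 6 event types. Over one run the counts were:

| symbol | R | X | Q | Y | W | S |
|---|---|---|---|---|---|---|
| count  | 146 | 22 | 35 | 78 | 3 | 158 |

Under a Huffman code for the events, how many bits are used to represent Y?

3

Build the tree from the bottom:
W(3) + X(22) → 25
25 + Q(35) → 60
60 + Y(78) → 138
138 + R(146) → 284
S(158) + 284 → 442
Y sits 3 levels below the root, so its codeword is 3 bits.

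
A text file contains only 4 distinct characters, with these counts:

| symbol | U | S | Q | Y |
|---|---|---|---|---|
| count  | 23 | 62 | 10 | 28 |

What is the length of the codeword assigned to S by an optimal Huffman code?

Build the tree from the bottom:
combine Q(10), U(23) → 33
combine Y(28), 33 → 61
combine 61, S(62) → 123
S is merged only at the final step, so code length = 1.

1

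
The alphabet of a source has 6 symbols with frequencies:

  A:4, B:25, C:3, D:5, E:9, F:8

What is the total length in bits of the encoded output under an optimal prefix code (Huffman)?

119

Build the Huffman tree bottom-up:
C(3) + A(4) → 7
D(5) + 7 → 12
F(8) + E(9) → 17
12 + 17 → 29
B(25) + 29 → 54
The encoded length is the sum of every internal node's weight: 7 + 12 + 17 + 29 + 54 = 119 bits.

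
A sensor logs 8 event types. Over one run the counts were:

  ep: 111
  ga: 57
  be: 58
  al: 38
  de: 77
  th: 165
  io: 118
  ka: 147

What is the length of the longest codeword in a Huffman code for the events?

4

Merge the two lowest-weight nodes at each step:
merge al(38) and ga(57): 95
merge be(58) and de(77): 135
merge 95 and ep(111): 206
merge io(118) and 135: 253
merge ka(147) and th(165): 312
merge 206 and 253: 459
merge 312 and 459: 771
The rarest symbols sit at the bottom; the longest codeword is 4 bits.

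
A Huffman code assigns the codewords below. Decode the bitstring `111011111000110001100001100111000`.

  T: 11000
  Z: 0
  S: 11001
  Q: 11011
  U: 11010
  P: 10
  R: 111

Read left to right; each codeword is recognised as soon as it completes (prefix code):
  111→R | 0→Z | 111→R | 11000→T | 11000→T | 11000→T | 0→Z | 11001→S | 11000→T
Decoded message: RZRTTTZST

RZRTTTZST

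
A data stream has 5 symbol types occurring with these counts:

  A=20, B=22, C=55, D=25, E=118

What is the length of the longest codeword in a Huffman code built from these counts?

Merge the two lowest-weight nodes at each step:
A(20) + B(22) → 42
D(25) + 42 → 67
C(55) + 67 → 122
E(118) + 122 → 240
The first pair merged (A, B) ends up deepest, at depth 4.

4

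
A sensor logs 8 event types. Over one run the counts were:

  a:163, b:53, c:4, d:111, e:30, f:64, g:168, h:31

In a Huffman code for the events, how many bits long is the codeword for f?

Repeatedly merge the two smallest:
combine c(4), e(30) → 34
combine h(31), 34 → 65
combine b(53), f(64) → 117
combine 65, d(111) → 176
combine 117, a(163) → 280
combine g(168), 176 → 344
combine 280, 344 → 624
f's leaf is at depth 3, giving a 3-bit codeword.

3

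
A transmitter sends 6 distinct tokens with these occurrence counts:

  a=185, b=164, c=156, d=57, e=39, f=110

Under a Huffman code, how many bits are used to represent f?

Build the tree from the bottom:
merge e(39) and d(57): 96
merge 96 and f(110): 206
merge c(156) and b(164): 320
merge a(185) and 206: 391
merge 320 and 391: 711
The subtree containing f is merged 3 times, so code length = 3.

3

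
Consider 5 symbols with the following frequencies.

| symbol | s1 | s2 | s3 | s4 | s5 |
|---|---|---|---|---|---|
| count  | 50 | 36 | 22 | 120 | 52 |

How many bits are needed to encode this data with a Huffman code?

Build the Huffman tree bottom-up:
combine s3(22), s2(36) → 58
combine s1(50), s5(52) → 102
combine 58, 102 → 160
combine s4(120), 160 → 280
The encoded length is the sum of every internal node's weight: 58 + 102 + 160 + 280 = 600 bits.

600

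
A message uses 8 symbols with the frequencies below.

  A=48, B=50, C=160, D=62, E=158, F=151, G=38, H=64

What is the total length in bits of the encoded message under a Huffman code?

2072

Build the Huffman tree bottom-up:
combine G(38), A(48) → 86
combine B(50), D(62) → 112
combine H(64), 86 → 150
combine 112, 150 → 262
combine F(151), E(158) → 309
combine C(160), 262 → 422
combine 309, 422 → 731
Total encoded bits = sum of merged weights = 86 + 112 + 150 + 262 + 309 + 422 + 731 = 2072.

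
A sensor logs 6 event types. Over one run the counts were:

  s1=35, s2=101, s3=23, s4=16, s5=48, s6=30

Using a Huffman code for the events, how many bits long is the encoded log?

Build the Huffman tree bottom-up:
merge s4(16) and s3(23): 39
merge s6(30) and s1(35): 65
merge 39 and s5(48): 87
merge 65 and 87: 152
merge s2(101) and 152: 253
Total encoded bits = sum of merged weights = 39 + 65 + 87 + 152 + 253 = 596.

596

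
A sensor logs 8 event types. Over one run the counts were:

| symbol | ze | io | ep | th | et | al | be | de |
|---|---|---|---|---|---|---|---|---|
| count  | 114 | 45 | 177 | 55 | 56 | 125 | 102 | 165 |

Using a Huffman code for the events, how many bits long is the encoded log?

2431

Build the Huffman tree bottom-up:
io(45) + th(55) → 100
et(56) + 100 → 156
be(102) + ze(114) → 216
al(125) + 156 → 281
de(165) + ep(177) → 342
216 + 281 → 497
342 + 497 → 839
Each symbol's bit-cost is frequency × depth; summing gives 2431 bits (equivalently 100 + 156 + 216 + 281 + 342 + 497 + 839).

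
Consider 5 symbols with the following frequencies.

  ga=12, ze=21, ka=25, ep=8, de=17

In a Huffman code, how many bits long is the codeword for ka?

Huffman merges, smallest pair first:
merge ep(8) and ga(12): 20
merge de(17) and 20: 37
merge ze(21) and ka(25): 46
merge 37 and 46: 83
The subtree containing ka is merged 2 times, so code length = 2.

2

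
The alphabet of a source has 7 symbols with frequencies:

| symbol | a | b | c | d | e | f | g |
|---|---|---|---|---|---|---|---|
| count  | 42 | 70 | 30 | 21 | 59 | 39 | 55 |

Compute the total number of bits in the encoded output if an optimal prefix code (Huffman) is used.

Greedily combine the two least-frequent nodes:
merge d(21) and c(30): 51
merge f(39) and a(42): 81
merge 51 and g(55): 106
merge e(59) and b(70): 129
merge 81 and 106: 187
merge 129 and 187: 316
Each symbol's bit-cost is frequency × depth; summing gives 870 bits (equivalently 51 + 81 + 106 + 129 + 187 + 316).

870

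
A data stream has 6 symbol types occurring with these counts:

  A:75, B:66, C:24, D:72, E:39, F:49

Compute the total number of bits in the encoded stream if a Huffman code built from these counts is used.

825

Build the Huffman tree bottom-up:
merge C(24) and E(39): 63
merge F(49) and 63: 112
merge B(66) and D(72): 138
merge A(75) and 112: 187
merge 138 and 187: 325
The encoded length is the sum of every internal node's weight: 63 + 112 + 138 + 187 + 325 = 825 bits.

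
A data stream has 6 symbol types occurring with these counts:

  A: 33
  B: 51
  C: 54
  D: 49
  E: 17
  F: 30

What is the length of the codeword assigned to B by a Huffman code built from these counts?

Build the tree from the bottom:
combine E(17), F(30) → 47
combine A(33), 47 → 80
combine D(49), B(51) → 100
combine C(54), 80 → 134
combine 100, 134 → 234
B's leaf is at depth 2, giving a 2-bit codeword.

2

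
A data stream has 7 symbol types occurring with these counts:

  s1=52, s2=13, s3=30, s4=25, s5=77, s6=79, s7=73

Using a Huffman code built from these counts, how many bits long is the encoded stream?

Greedily combine the two least-frequent nodes:
combine s2(13), s4(25) → 38
combine s3(30), 38 → 68
combine s1(52), 68 → 120
combine s7(73), s5(77) → 150
combine s6(79), 120 → 199
combine 150, 199 → 349
Total encoded bits = sum of merged weights = 38 + 68 + 120 + 150 + 199 + 349 = 924.

924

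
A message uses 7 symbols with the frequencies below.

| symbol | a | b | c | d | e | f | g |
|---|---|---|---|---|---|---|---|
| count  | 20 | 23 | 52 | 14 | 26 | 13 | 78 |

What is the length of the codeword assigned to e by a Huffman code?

Build the tree from the bottom:
combine f(13), d(14) → 27
combine a(20), b(23) → 43
combine e(26), 27 → 53
combine 43, c(52) → 95
combine 53, g(78) → 131
combine 95, 131 → 226
e sits 3 levels below the root, so its codeword is 3 bits.

3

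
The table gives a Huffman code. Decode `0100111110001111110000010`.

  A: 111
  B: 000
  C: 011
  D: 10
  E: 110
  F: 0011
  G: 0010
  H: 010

Read left to right; each codeword is recognised as soon as it completes (prefix code):
  010→H | 011→C | 111→A | 000→B | 111→A | 111→A | 000→B | 0010→G
Decoded message: HCABAABG

HCABAABG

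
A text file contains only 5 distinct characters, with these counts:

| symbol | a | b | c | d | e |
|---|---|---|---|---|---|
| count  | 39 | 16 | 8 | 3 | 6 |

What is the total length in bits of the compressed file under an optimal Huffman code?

131

Build the Huffman tree bottom-up:
d(3) + e(6) → 9
c(8) + 9 → 17
b(16) + 17 → 33
33 + a(39) → 72
The encoded length is the sum of every internal node's weight: 9 + 17 + 33 + 72 = 131 bits.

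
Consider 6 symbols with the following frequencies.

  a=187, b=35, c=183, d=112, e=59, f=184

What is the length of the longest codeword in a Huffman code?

Merge the two lowest-weight nodes at each step:
b(35) + e(59) → 94
94 + d(112) → 206
c(183) + f(184) → 367
a(187) + 206 → 393
367 + 393 → 760
The rarest symbols sit at the bottom; the longest codeword is 4 bits.

4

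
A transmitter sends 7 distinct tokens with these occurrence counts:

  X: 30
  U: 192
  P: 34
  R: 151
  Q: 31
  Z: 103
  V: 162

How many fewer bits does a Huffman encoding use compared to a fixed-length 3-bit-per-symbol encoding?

Fixed-length: 3 bits × 703 symbols = 2109 bits.
Huffman merges:
merge X(30) and Q(31): 61
merge P(34) and 61: 95
merge 95 and Z(103): 198
merge R(151) and V(162): 313
merge U(192) and 198: 390
merge 313 and 390: 703
Huffman total = 61 + 95 + 198 + 313 + 390 + 703 = 1760 bits.
Saving = 2109 − 1760 = 349 bits.

349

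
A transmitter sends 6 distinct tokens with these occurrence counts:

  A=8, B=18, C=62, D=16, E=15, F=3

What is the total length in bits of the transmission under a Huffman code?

253

Merge the two smallest weights repeatedly:
F(3) + A(8) → 11
11 + E(15) → 26
D(16) + B(18) → 34
26 + 34 → 60
60 + C(62) → 122
Each symbol's bit-cost is frequency × depth; summing gives 253 bits (equivalently 11 + 26 + 34 + 60 + 122).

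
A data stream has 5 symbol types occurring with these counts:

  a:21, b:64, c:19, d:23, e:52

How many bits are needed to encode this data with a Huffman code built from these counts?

Build the Huffman tree bottom-up:
merge c(19) and a(21): 40
merge d(23) and 40: 63
merge e(52) and 63: 115
merge b(64) and 115: 179
Each symbol's bit-cost is frequency × depth; summing gives 397 bits (equivalently 40 + 63 + 115 + 179).

397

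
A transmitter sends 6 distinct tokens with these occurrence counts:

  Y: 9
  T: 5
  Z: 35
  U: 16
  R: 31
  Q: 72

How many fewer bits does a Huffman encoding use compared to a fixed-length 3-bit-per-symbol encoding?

135

Fixed-length: 3 bits × 168 symbols = 504 bits.
Huffman merges:
combine T(5), Y(9) → 14
combine 14, U(16) → 30
combine 30, R(31) → 61
combine Z(35), 61 → 96
combine Q(72), 96 → 168
Huffman total = 14 + 30 + 61 + 96 + 168 = 369 bits.
Saving = 504 − 369 = 135 bits.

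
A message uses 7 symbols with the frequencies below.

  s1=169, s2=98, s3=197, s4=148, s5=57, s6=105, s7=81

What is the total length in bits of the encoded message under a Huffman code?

2337

Merge the two smallest weights repeatedly:
combine s5(57), s7(81) → 138
combine s2(98), s6(105) → 203
combine 138, s4(148) → 286
combine s1(169), s3(197) → 366
combine 203, 286 → 489
combine 366, 489 → 855
Each symbol's bit-cost is frequency × depth; summing gives 2337 bits (equivalently 138 + 203 + 286 + 366 + 489 + 855).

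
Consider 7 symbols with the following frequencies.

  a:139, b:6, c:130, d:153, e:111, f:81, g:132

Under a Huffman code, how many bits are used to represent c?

3

Repeatedly merge the two smallest:
b(6) + f(81) → 87
87 + e(111) → 198
c(130) + g(132) → 262
a(139) + d(153) → 292
198 + 262 → 460
292 + 460 → 752
c sits 3 levels below the root, so its codeword is 3 bits.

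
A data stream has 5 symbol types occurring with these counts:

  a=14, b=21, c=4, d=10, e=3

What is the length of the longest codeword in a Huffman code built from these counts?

Merge the two lowest-weight nodes at each step:
merge e(3) and c(4): 7
merge 7 and d(10): 17
merge a(14) and 17: 31
merge b(21) and 31: 52
The rarest symbols sit at the bottom; the longest codeword is 4 bits.

4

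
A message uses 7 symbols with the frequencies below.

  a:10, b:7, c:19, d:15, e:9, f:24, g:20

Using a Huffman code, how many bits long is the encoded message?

284

Greedily combine the two least-frequent nodes:
merge b(7) and e(9): 16
merge a(10) and d(15): 25
merge 16 and c(19): 35
merge g(20) and f(24): 44
merge 25 and 35: 60
merge 44 and 60: 104
Total encoded bits = sum of merged weights = 16 + 25 + 35 + 44 + 60 + 104 = 284.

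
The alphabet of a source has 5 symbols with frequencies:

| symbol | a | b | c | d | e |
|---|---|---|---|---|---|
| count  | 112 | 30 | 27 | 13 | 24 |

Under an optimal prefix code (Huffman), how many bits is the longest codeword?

3

Merge the two lowest-weight nodes at each step:
combine d(13), e(24) → 37
combine c(27), b(30) → 57
combine 37, 57 → 94
combine 94, a(112) → 206
Maximum depth reached is 3.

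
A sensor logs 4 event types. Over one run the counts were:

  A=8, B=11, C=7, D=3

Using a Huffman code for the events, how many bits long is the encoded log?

57

Build the Huffman tree bottom-up:
merge D(3) and C(7): 10
merge A(8) and 10: 18
merge B(11) and 18: 29
Total encoded bits = sum of merged weights = 10 + 18 + 29 = 57.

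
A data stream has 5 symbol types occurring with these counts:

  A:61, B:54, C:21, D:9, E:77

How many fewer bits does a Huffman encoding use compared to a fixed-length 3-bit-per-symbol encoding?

Fixed-length: 3 bits × 222 symbols = 666 bits.
Huffman merges:
merge D(9) and C(21): 30
merge 30 and B(54): 84
merge A(61) and E(77): 138
merge 84 and 138: 222
Huffman total = 30 + 84 + 138 + 222 = 474 bits.
Saving = 666 − 474 = 192 bits.

192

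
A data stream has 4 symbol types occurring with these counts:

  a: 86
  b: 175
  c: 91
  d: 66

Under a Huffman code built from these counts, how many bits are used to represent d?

Huffman merges, smallest pair first:
d(66) + a(86) → 152
c(91) + 152 → 243
b(175) + 243 → 418
The subtree containing d is merged 3 times, so code length = 3.

3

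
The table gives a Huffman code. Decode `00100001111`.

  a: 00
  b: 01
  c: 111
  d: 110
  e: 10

aeabc

Read left to right; each codeword is recognised as soon as it completes (prefix code):
  00→a | 10→e | 00→a | 01→b | 111→c
Decoded message: aeabc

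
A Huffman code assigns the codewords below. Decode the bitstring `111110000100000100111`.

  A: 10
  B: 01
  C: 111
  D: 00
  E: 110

CEDBDDBDC

Read left to right; each codeword is recognised as soon as it completes (prefix code):
  111→C | 110→E | 00→D | 01→B | 00→D | 00→D | 01→B | 00→D | 111→C
Decoded message: CEDBDDBDC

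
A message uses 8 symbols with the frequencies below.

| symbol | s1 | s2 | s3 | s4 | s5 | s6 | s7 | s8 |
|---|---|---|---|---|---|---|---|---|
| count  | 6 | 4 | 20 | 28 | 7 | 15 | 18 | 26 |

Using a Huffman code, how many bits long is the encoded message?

345

Build the Huffman tree bottom-up:
merge s2(4) and s1(6): 10
merge s5(7) and 10: 17
merge s6(15) and 17: 32
merge s7(18) and s3(20): 38
merge s8(26) and s4(28): 54
merge 32 and 38: 70
merge 54 and 70: 124
The encoded length is the sum of every internal node's weight: 10 + 17 + 32 + 38 + 54 + 70 + 124 = 345 bits.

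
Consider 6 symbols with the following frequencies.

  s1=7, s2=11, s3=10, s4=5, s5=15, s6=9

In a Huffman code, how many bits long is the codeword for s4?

Build the tree from the bottom:
combine s4(5), s1(7) → 12
combine s6(9), s3(10) → 19
combine s2(11), 12 → 23
combine s5(15), 19 → 34
combine 23, 34 → 57
s4 sits 3 levels below the root, so its codeword is 3 bits.

3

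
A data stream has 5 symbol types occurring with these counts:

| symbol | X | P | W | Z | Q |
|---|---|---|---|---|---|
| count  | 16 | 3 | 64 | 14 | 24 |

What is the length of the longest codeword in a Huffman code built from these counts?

4

Merge the two lowest-weight nodes at each step:
merge P(3) and Z(14): 17
merge X(16) and 17: 33
merge Q(24) and 33: 57
merge 57 and W(64): 121
Maximum depth reached is 4.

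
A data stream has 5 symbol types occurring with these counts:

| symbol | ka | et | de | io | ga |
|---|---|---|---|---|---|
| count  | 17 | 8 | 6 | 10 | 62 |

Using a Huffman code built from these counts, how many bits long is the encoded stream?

Build the Huffman tree bottom-up:
merge de(6) and et(8): 14
merge io(10) and 14: 24
merge ka(17) and 24: 41
merge 41 and ga(62): 103
Total encoded bits = sum of merged weights = 14 + 24 + 41 + 103 = 182.

182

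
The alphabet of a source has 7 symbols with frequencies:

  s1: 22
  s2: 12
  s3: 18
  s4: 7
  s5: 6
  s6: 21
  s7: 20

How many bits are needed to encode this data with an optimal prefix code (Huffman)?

288

Merge the two smallest weights repeatedly:
s5(6) + s4(7) → 13
s2(12) + 13 → 25
s3(18) + s7(20) → 38
s6(21) + s1(22) → 43
25 + 38 → 63
43 + 63 → 106
The encoded length is the sum of every internal node's weight: 13 + 25 + 38 + 43 + 63 + 106 = 288 bits.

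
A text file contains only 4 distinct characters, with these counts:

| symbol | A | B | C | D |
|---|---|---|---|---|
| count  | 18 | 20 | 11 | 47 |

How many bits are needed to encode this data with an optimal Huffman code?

174

Build the Huffman tree bottom-up:
combine C(11), A(18) → 29
combine B(20), 29 → 49
combine D(47), 49 → 96
Each symbol's bit-cost is frequency × depth; summing gives 174 bits (equivalently 29 + 49 + 96).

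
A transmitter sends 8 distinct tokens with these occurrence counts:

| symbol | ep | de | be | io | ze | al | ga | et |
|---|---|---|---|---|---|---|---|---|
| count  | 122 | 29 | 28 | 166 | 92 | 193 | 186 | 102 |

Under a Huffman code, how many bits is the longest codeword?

Merge the two lowest-weight nodes at each step:
merge be(28) and de(29): 57
merge 57 and ze(92): 149
merge et(102) and ep(122): 224
merge 149 and io(166): 315
merge ga(186) and al(193): 379
merge 224 and 315: 539
merge 379 and 539: 918
The first pair merged (be, de) ends up deepest, at depth 5.

5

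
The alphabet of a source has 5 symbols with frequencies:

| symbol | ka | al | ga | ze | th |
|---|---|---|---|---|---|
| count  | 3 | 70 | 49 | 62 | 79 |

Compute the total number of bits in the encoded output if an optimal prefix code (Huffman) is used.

Greedily combine the two least-frequent nodes:
ka(3) + ga(49) → 52
52 + ze(62) → 114
al(70) + th(79) → 149
114 + 149 → 263
Total encoded bits = sum of merged weights = 52 + 114 + 149 + 263 = 578.

578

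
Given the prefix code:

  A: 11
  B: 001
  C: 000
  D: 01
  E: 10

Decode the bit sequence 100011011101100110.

Read left to right; each codeword is recognised as soon as it completes (prefix code):
  10→E | 001→B | 10→E | 11→A | 10→E | 11→A | 001→B | 10→E
Decoded message: EBEAEABE

EBEAEABE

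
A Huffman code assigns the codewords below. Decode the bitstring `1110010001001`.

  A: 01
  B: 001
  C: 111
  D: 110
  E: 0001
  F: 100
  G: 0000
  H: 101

Read left to right; each codeword is recognised as soon as it completes (prefix code):
  111→C | 001→B | 0001→E | 001→B
Decoded message: CBEB

CBEB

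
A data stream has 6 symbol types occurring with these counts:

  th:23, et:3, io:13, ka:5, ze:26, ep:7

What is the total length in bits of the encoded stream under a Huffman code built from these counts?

Merge the two smallest weights repeatedly:
et(3) + ka(5) → 8
ep(7) + 8 → 15
io(13) + 15 → 28
th(23) + ze(26) → 49
28 + 49 → 77
The encoded length is the sum of every internal node's weight: 8 + 15 + 28 + 49 + 77 = 177 bits.

177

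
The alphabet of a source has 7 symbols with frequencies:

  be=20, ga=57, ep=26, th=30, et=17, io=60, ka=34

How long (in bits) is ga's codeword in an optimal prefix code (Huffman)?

Repeatedly merge the two smallest:
combine et(17), be(20) → 37
combine ep(26), th(30) → 56
combine ka(34), 37 → 71
combine 56, ga(57) → 113
combine io(60), 71 → 131
combine 113, 131 → 244
ga's leaf is at depth 2, giving a 2-bit codeword.

2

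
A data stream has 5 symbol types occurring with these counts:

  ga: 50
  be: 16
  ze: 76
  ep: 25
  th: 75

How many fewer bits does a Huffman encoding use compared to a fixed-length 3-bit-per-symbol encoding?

201

Fixed-length: 3 bits × 242 symbols = 726 bits.
Huffman merges:
be(16) + ep(25) → 41
41 + ga(50) → 91
th(75) + ze(76) → 151
91 + 151 → 242
Huffman total = 41 + 91 + 151 + 242 = 525 bits.
Saving = 726 − 525 = 201 bits.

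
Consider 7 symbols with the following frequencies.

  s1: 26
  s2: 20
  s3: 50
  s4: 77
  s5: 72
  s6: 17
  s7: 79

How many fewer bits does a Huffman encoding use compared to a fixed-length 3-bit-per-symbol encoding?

Fixed-length: 3 bits × 341 symbols = 1023 bits.
Huffman merges:
merge s6(17) and s2(20): 37
merge s1(26) and 37: 63
merge s3(50) and 63: 113
merge s5(72) and s4(77): 149
merge s7(79) and 113: 192
merge 149 and 192: 341
Huffman total = 37 + 63 + 113 + 149 + 192 + 341 = 895 bits.
Saving = 1023 − 895 = 128 bits.

128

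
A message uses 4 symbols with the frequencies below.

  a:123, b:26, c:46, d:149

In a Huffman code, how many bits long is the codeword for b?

3

Build the tree from the bottom:
combine b(26), c(46) → 72
combine 72, a(123) → 195
combine d(149), 195 → 344
b's leaf is at depth 3, giving a 3-bit codeword.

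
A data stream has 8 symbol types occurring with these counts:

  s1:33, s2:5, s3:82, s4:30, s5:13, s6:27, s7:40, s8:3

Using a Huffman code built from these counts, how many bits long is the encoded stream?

Build the Huffman tree bottom-up:
s8(3) + s2(5) → 8
8 + s5(13) → 21
21 + s6(27) → 48
s4(30) + s1(33) → 63
s7(40) + 48 → 88
63 + s3(82) → 145
88 + 145 → 233
Each symbol's bit-cost is frequency × depth; summing gives 606 bits (equivalently 8 + 21 + 48 + 63 + 88 + 145 + 233).

606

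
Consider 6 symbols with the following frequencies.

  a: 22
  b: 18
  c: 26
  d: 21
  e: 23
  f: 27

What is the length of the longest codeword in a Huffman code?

Merge the two lowest-weight nodes at each step:
merge b(18) and d(21): 39
merge a(22) and e(23): 45
merge c(26) and f(27): 53
merge 39 and 45: 84
merge 53 and 84: 137
The rarest symbols sit at the bottom; the longest codeword is 3 bits.

3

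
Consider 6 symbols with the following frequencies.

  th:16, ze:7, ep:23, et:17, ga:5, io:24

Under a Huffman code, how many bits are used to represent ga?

4

Build the tree from the bottom:
combine ga(5), ze(7) → 12
combine 12, th(16) → 28
combine et(17), ep(23) → 40
combine io(24), 28 → 52
combine 40, 52 → 92
The subtree containing ga is merged 4 times, so code length = 4.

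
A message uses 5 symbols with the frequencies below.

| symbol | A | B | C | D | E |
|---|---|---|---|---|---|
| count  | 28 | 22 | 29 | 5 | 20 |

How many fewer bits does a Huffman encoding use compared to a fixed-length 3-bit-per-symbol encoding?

79

Fixed-length: 3 bits × 104 symbols = 312 bits.
Huffman merges:
combine D(5), E(20) → 25
combine B(22), 25 → 47
combine A(28), C(29) → 57
combine 47, 57 → 104
Huffman total = 25 + 47 + 57 + 104 = 233 bits.
Saving = 312 − 233 = 79 bits.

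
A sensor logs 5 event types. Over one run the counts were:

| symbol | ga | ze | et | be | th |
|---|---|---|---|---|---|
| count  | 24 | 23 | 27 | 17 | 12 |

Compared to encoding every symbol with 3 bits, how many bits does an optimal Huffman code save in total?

74

Fixed-length: 3 bits × 103 symbols = 309 bits.
Huffman merges:
combine th(12), be(17) → 29
combine ze(23), ga(24) → 47
combine et(27), 29 → 56
combine 47, 56 → 103
Huffman total = 29 + 47 + 56 + 103 = 235 bits.
Saving = 309 − 235 = 74 bits.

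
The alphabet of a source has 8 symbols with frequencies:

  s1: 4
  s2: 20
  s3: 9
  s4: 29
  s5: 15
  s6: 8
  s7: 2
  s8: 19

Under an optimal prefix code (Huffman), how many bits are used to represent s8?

3

Huffman merges, smallest pair first:
combine s7(2), s1(4) → 6
combine 6, s6(8) → 14
combine s3(9), 14 → 23
combine s5(15), s8(19) → 34
combine s2(20), 23 → 43
combine s4(29), 34 → 63
combine 43, 63 → 106
The subtree containing s8 is merged 3 times, so code length = 3.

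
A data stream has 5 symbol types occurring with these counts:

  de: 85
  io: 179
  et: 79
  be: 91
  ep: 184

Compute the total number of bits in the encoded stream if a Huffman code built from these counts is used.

1400

Greedily combine the two least-frequent nodes:
et(79) + de(85) → 164
be(91) + 164 → 255
io(179) + ep(184) → 363
255 + 363 → 618
The encoded length is the sum of every internal node's weight: 164 + 255 + 363 + 618 = 1400 bits.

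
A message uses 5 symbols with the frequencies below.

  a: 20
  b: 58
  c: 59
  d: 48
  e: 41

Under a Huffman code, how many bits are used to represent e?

3

Repeatedly merge the two smallest:
merge a(20) and e(41): 61
merge d(48) and b(58): 106
merge c(59) and 61: 120
merge 106 and 120: 226
e's leaf is at depth 3, giving a 3-bit codeword.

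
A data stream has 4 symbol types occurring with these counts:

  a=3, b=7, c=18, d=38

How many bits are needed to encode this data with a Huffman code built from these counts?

104

Merge the two smallest weights repeatedly:
a(3) + b(7) → 10
10 + c(18) → 28
28 + d(38) → 66
Total encoded bits = sum of merged weights = 10 + 28 + 66 = 104.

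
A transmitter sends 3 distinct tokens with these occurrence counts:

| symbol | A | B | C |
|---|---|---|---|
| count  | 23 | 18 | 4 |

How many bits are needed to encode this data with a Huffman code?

Build the Huffman tree bottom-up:
C(4) + B(18) → 22
22 + A(23) → 45
The encoded length is the sum of every internal node's weight: 22 + 45 = 67 bits.

67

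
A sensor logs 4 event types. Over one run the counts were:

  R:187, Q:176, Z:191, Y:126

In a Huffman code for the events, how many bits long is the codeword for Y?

Build the tree from the bottom:
combine Y(126), Q(176) → 302
combine R(187), Z(191) → 378
combine 302, 378 → 680
Y sits 2 levels below the root, so its codeword is 2 bits.

2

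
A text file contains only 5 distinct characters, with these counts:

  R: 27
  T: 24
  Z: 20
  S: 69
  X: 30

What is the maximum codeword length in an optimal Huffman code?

3

Merge the two lowest-weight nodes at each step:
Z(20) + T(24) → 44
R(27) + X(30) → 57
44 + 57 → 101
S(69) + 101 → 170
The rarest symbols sit at the bottom; the longest codeword is 3 bits.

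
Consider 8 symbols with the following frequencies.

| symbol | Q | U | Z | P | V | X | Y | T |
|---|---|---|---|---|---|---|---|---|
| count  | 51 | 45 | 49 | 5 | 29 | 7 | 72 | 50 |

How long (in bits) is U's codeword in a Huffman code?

Huffman merges, smallest pair first:
merge P(5) and X(7): 12
merge 12 and V(29): 41
merge 41 and U(45): 86
merge Z(49) and T(50): 99
merge Q(51) and Y(72): 123
merge 86 and 99: 185
merge 123 and 185: 308
U's leaf is at depth 3, giving a 3-bit codeword.

3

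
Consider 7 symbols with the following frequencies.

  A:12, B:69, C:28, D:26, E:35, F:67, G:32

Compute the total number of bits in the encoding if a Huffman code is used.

Build the Huffman tree bottom-up:
A(12) + D(26) → 38
C(28) + G(32) → 60
E(35) + 38 → 73
60 + F(67) → 127
B(69) + 73 → 142
127 + 142 → 269
Total encoded bits = sum of merged weights = 38 + 60 + 73 + 127 + 142 + 269 = 709.

709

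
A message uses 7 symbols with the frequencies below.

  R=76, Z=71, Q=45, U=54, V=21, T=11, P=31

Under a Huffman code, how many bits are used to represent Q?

3

Huffman merges, smallest pair first:
combine T(11), V(21) → 32
combine P(31), 32 → 63
combine Q(45), U(54) → 99
combine 63, Z(71) → 134
combine R(76), 99 → 175
combine 134, 175 → 309
Q sits 3 levels below the root, so its codeword is 3 bits.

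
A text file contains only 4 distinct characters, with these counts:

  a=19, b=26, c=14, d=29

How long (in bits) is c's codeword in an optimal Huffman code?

Huffman merges, smallest pair first:
combine c(14), a(19) → 33
combine b(26), d(29) → 55
combine 33, 55 → 88
c sits 2 levels below the root, so its codeword is 2 bits.

2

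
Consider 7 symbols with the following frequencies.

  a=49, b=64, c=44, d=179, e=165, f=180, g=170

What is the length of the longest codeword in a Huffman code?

5

Merge the two lowest-weight nodes at each step:
combine c(44), a(49) → 93
combine b(64), 93 → 157
combine 157, e(165) → 322
combine g(170), d(179) → 349
combine f(180), 322 → 502
combine 349, 502 → 851
The rarest symbols sit at the bottom; the longest codeword is 5 bits.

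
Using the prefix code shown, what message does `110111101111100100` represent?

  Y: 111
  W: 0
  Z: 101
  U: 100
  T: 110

TYZYUU

Read left to right; each codeword is recognised as soon as it completes (prefix code):
  110→T | 111→Y | 101→Z | 111→Y | 100→U | 100→U
Decoded message: TYZYUU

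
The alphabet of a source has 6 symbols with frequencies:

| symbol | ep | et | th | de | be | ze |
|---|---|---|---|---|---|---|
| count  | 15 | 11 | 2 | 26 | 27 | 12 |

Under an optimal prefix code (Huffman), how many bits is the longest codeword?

Merge the two lowest-weight nodes at each step:
combine th(2), et(11) → 13
combine ze(12), 13 → 25
combine ep(15), 25 → 40
combine de(26), be(27) → 53
combine 40, 53 → 93
The rarest symbols sit at the bottom; the longest codeword is 4 bits.

4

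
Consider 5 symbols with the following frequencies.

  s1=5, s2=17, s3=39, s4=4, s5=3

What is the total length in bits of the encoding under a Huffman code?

Build the Huffman tree bottom-up:
merge s5(3) and s4(4): 7
merge s1(5) and 7: 12
merge 12 and s2(17): 29
merge 29 and s3(39): 68
Total encoded bits = sum of merged weights = 7 + 12 + 29 + 68 = 116.

116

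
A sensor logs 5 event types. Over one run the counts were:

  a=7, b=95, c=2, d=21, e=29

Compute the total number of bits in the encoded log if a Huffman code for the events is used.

252

Merge the two smallest weights repeatedly:
combine c(2), a(7) → 9
combine 9, d(21) → 30
combine e(29), 30 → 59
combine 59, b(95) → 154
The encoded length is the sum of every internal node's weight: 9 + 30 + 59 + 154 = 252 bits.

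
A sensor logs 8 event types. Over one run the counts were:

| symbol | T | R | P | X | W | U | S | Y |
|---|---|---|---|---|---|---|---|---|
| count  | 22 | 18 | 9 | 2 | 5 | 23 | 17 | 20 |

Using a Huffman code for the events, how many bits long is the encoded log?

326

Build the Huffman tree bottom-up:
combine X(2), W(5) → 7
combine 7, P(9) → 16
combine 16, S(17) → 33
combine R(18), Y(20) → 38
combine T(22), U(23) → 45
combine 33, 38 → 71
combine 45, 71 → 116
Each symbol's bit-cost is frequency × depth; summing gives 326 bits (equivalently 7 + 16 + 33 + 38 + 45 + 71 + 116).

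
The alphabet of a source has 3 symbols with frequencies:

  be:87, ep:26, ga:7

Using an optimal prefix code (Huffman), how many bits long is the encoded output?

153

Greedily combine the two least-frequent nodes:
merge ga(7) and ep(26): 33
merge 33 and be(87): 120
Total encoded bits = sum of merged weights = 33 + 120 = 153.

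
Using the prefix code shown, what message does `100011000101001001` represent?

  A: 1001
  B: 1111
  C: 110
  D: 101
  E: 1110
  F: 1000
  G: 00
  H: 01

FCGDGA

Read left to right; each codeword is recognised as soon as it completes (prefix code):
  1000→F | 110→C | 00→G | 101→D | 00→G | 1001→A
Decoded message: FCGDGA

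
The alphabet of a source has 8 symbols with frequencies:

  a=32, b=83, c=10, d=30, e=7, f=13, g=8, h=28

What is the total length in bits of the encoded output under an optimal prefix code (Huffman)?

543

Build the Huffman tree bottom-up:
e(7) + g(8) → 15
c(10) + f(13) → 23
15 + 23 → 38
h(28) + d(30) → 58
a(32) + 38 → 70
58 + 70 → 128
b(83) + 128 → 211
The encoded length is the sum of every internal node's weight: 15 + 23 + 38 + 58 + 70 + 128 + 211 = 543 bits.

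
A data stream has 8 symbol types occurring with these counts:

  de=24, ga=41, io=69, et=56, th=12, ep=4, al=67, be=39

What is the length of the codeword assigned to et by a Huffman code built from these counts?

Repeatedly merge the two smallest:
ep(4) + th(12) → 16
16 + de(24) → 40
be(39) + 40 → 79
ga(41) + et(56) → 97
al(67) + io(69) → 136
79 + 97 → 176
136 + 176 → 312
The subtree containing et is merged 3 times, so code length = 3.

3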